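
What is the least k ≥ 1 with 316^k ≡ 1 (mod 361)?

114

The order of 316 must divide φ(361) = φ(19^2) = 19·(19−1) = 342 = 2 · 3^2 · 19.
Divisors of 342: 1, 2, 3, 6, 9, 18, 19, 38, 57, 114, 171, 342.
Check 316^d mod 361 for each divisor in increasing order:
316^1 ≡ 316
316^2 ≡ 220
316^3 ≡ 208
316^6 ≡ 305
316^9 ≡ 265
316^18 ≡ 191
316^19 ≡ 69
316^38 ≡ 68
316^57 ≡ 360
316^114 ≡ 1
The smallest such exponent is 114, so the order of 316 is 114.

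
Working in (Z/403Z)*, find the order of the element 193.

60

ord(193) | φ(403) = φ(13·31) = (13−1)·(31−1) = 12·30 = 360 = 2^3 · 3^2 · 5.
Divisors of 360: 1, 2, 3, 4, 5, 6, 8, 9, 10, 12, 15, 18, 20, 24, 30, 36, 40, 45, 60, 72, 90, 120, 180, 360.
Test each divisor d:
193^1 ≡ 193
193^2 ≡ 173
193^3 ≡ 343
193^4 ≡ 107
193^5 ≡ 98
193^6 ≡ 376
193^8 ≡ 165
193^9 ≡ 8
193^10 ≡ 335
193^12 ≡ 326
193^15 ≡ 187
193^18 ≡ 64
193^20 ≡ 191
193^24 ≡ 287
193^30 ≡ 311
193^36 ≡ 66
193^40 ≡ 211
193^45 ≡ 125
193^60 ≡ 1
Therefore the multiplicative order of 193 modulo 403 is 60.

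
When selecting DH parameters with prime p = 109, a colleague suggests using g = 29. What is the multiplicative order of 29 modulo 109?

54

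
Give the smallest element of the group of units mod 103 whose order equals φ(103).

5

φ(103) = 103 − 1 = 102 = 2 · 3 · 17.
g is a primitive root iff g^(102/q) ≢ 1 (mod 103) for each prime q ∈ {2, 3, 17}.
g = 2: 2^51 ≡ 1 — hits 1, so not a primitive root.
g = 3: 3^51 ≡ 102; 3^34 ≡ 1 — hits 1, so not a primitive root.
g = 4: 4^51 ≡ 1 — hits 1, so not a primitive root.
g = 5: 5^51 ≡ 102; 5^34 ≡ 56; 5^6 ≡ 72 — none is 1, so 5 is a primitive root.
So 5 is the smallest generator of (Z/103Z)^×.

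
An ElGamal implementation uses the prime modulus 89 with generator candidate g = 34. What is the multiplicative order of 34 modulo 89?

4

Since 34 ∈ (Z/89Z)^×, its order divides φ(89) = 89 − 1 = 88 = 2^3 · 11.
Divisors of 88: 1, 2, 4, 8, 11, 22, 44, 88.
Check 34^d mod 89 for each divisor in increasing order:
34^1 ≡ 34 (mod 89)
34^2 ≡ 88 (mod 89)
34^4 ≡ 1 (mod 89) ✓
Hence ord(34) = 4.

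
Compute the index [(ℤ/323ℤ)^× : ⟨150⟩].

The order of 150 must divide φ(323) = φ(17·19) = (17−1)·(19−1) = 16·18 = 288 = 2^5 · 3^2.
Divisors of 288: 1, 2, 3, 4, 6, 8, 9, 12, 16, 18, 24, 32, 36, 48, 72, 96, 144, 288.
Compute 150^d (mod 323) for the divisors d until we hit 1:
150^1 ≡ 150
150^2 ≡ 213
150^3 ≡ 296
150^4 ≡ 149
150^6 ≡ 83
150^8 ≡ 237
150^9 ≡ 20
150^12 ≡ 106
150^16 ≡ 290
150^18 ≡ 77
150^24 ≡ 254
150^32 ≡ 120
150^36 ≡ 115
150^48 ≡ 239
150^72 ≡ 305
150^96 ≡ 273
150^144 ≡ 1
Thus |⟨150⟩| = ord(150) = 144.
The index is φ(323) / ord(150) = 288 / 144 = 2.

2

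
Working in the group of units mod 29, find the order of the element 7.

7

By Lagrange's theorem, ord_29(7) divides φ(29) = 29 − 1 = 28 = 2^2 · 7.
Divisors of 28: 1, 2, 4, 7, 14, 28.
Evaluate successive powers at the divisors of 28:
7^1 ≡ 7 (mod 29)
7^2 ≡ 20 (mod 29)
7^4 ≡ 23 (mod 29)
7^7 ≡ 1 (mod 29) ✓
The smallest such exponent is 7, so the order of 7 is 7.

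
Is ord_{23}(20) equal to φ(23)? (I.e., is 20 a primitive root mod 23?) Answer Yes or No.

φ(23) = 23 − 1 = 22 = 2 · 11.
Test 20^(22/q) mod 23 for each prime factor q of 22:
20^11 ≡ 22 (mod 23)  [q = 2: ≢ 1 ✓]
20^2 ≡ 9 (mod 23)  [q = 11: ≢ 1 ✓]
All checks pass, so 20 has order 22 and is a primitive root modulo 23.

Yes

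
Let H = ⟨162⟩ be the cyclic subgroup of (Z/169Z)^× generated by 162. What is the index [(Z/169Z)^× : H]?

1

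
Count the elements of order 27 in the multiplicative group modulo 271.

18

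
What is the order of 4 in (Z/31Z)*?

By Lagrange's theorem, ord_31(4) divides φ(31) = 31 − 1 = 30 = 2 · 3 · 5.
Divisors of 30: 1, 2, 3, 5, 6, 10, 15, 30.
Check 4^d mod 31 for each divisor in increasing order:
4^1 ≡ 4
4^2 ≡ 16
4^3 ≡ 2
4^5 ≡ 1
Hence ord(4) = 5.

5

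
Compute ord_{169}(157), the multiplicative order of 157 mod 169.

By Lagrange's theorem, ord_169(157) divides φ(169) = φ(13^2) = 13·(13−1) = 156 = 2^2 · 3 · 13.
Divisors of 156: 1, 2, 3, 4, 6, 12, 13, 26, 39, 52, 78, 156.
Test each divisor d:
157^1 ≡ 157 (mod 169)
157^2 ≡ 144 (mod 169)
157^3 ≡ 131 (mod 169)
157^4 ≡ 118 (mod 169)
157^6 ≡ 92 (mod 169)
157^12 ≡ 14 (mod 169)
157^13 ≡ 1 (mod 169) ✓
Hence ord(157) = 13.

13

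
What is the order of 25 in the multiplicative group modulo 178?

22

By Lagrange's theorem, ord_178(25) divides φ(178) = φ(2)·φ(89) = 1·88 = 88 = 2^3 · 11.
Divisors of 88: 1, 2, 4, 8, 11, 22, 44, 88.
Compute 25^d (mod 178) for the divisors d until we hit 1:
25^1 ≡ 25 (mod 178)
25^2 ≡ 91 (mod 178)
25^4 ≡ 93 (mod 178)
25^8 ≡ 105 (mod 178)
25^11 ≡ 177 (mod 178)
25^22 ≡ 1 (mod 178) ✓
So ord_178(25) = 22.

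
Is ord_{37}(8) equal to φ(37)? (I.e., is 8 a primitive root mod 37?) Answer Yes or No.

φ(37) = 37 − 1 = 36 = 2^2 · 3^2.
Test 8^(36/q) mod 37 for each prime factor q of 36:
8^18 ≡ 36 (mod 37)  [q = 2: ≢ 1 ✓]
8^12 ≡ 1 (mod 37)  [q = 3: ≡ 1 ✗]
Since 8^12 ≡ 1, the order of 8 divides 12 < 36, so 8 is not a primitive root.

No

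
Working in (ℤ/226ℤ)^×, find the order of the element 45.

112

ord(45) | φ(226) = φ(2)·φ(113) = 1·112 = 112 = 2^4 · 7.
Divisors of 112: 1, 2, 4, 7, 8, 14, 16, 28, 56, 112.
Evaluate successive powers at the divisors of 112:
45^1 ≡ 45 (mod 226)
45^2 ≡ 217 (mod 226)
45^4 ≡ 81 (mod 226)
45^7 ≡ 191 (mod 226)
45^8 ≡ 7 (mod 226)
45^14 ≡ 95 (mod 226)
45^16 ≡ 49 (mod 226)
45^28 ≡ 211 (mod 226)
45^56 ≡ 225 (mod 226)
45^112 ≡ 1 (mod 226) ✓
So ord_226(45) = 112.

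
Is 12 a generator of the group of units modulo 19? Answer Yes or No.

No

φ(19) = 19 − 1 = 18 = 2 · 3^2.
An element g generates (Z/19Z)^× iff g^(18/q) ≢ 1 (mod 19) for each prime q ∈ {2, 3}.
12^9 ≡ 18 (mod 19)  [q = 2: ≢ 1 ✓]
12^6 ≡ 1 (mod 19)  [q = 3: ≡ 1 ✗]
12^6 ≡ 1 shows ord(12) | 6, strictly less than φ(19); not a primitive root.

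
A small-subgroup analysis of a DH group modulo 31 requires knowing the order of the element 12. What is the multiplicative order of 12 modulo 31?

ord(12) | φ(31) = 31 − 1 = 30 = 2 · 3 · 5.
Divisors of 30: 1, 2, 3, 5, 6, 10, 15, 30.
Test each divisor d:
12^1 ≡ 12
12^2 ≡ 20
12^3 ≡ 23
12^5 ≡ 26
12^6 ≡ 2
12^10 ≡ 25
12^15 ≡ 30
12^30 ≡ 1
Therefore the multiplicative order of 12 modulo 31 is 30.

30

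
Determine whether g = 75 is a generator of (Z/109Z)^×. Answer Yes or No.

No

φ(109) = 109 − 1 = 108 = 2^2 · 3^3.
Test 75^(108/q) mod 109 for each prime factor q of 108:
75^54 ≡ 1 (mod 109)  [q = 2: ≡ 1 ✗]
75^36 ≡ 1 (mod 109)  [q = 3: ≡ 1 ✗]
75^54 ≡ 1 shows ord(75) | 54, strictly less than φ(109); not a primitive root.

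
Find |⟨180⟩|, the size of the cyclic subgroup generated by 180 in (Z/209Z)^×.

Since 180 ∈ (Z/209Z)^×, its order divides φ(209) = φ(11·19) = (11−1)·(19−1) = 10·18 = 180 = 2^2 · 3^2 · 5.
Divisors of 180: 1, 2, 3, 4, 5, 6, 9, 10, 12, 15, 18, 20, 30, 36, 45, 60, 90, 180.
Check 180^d mod 209 for each divisor in increasing order:
180^1 ≡ 180 (mod 209)
180^2 ≡ 5 (mod 209)
180^3 ≡ 64 (mod 209)
180^4 ≡ 25 (mod 209)
180^5 ≡ 111 (mod 209)
180^6 ≡ 125 (mod 209)
180^9 ≡ 58 (mod 209)
180^10 ≡ 199 (mod 209)
180^12 ≡ 159 (mod 209)
180^15 ≡ 144 (mod 209)
180^18 ≡ 20 (mod 209)
180^20 ≡ 100 (mod 209)
180^30 ≡ 45 (mod 209)
180^36 ≡ 191 (mod 209)
180^45 ≡ 1 (mod 209) ✓
The smallest such exponent is 45, so the order of 180 is 45.

45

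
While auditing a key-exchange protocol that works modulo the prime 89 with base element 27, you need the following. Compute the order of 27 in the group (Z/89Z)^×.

88

The order of 27 must divide φ(89) = 89 − 1 = 88 = 2^3 · 11.
Divisors of 88: 1, 2, 4, 8, 11, 22, 44, 88.
Test each divisor d:
27^1 ≡ 27 (mod 89)
27^2 ≡ 17 (mod 89)
27^4 ≡ 22 (mod 89)
27^8 ≡ 39 (mod 89)
27^11 ≡ 12 (mod 89)
27^22 ≡ 55 (mod 89)
27^44 ≡ 88 (mod 89)
27^88 ≡ 1 (mod 89) ✓
So ord_89(27) = 88.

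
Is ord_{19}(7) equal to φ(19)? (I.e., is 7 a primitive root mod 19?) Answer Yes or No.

No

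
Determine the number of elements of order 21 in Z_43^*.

12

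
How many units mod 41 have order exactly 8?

4

φ(41) = 41 − 1 = 40 = 2^3 · 5.
In a cyclic group of order 40, there are φ(d) elements of order d for each divisor d of 40, and zero for non-divisors.
8 = 2^3 divides 40, and φ(8) = 4.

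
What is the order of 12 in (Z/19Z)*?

6

Since 12 ∈ (Z/19Z)^×, its order divides φ(19) = 19 − 1 = 18 = 2 · 3^2.
Divisors of 18: 1, 2, 3, 6, 9, 18.
Evaluate successive powers at the divisors of 18:
12^1 ≡ 12 (mod 19)
12^2 ≡ 11 (mod 19)
12^3 ≡ 18 (mod 19)
12^6 ≡ 1 (mod 19) ✓
Hence ord(12) = 6.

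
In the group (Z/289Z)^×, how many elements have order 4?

φ(289) = φ(17^2) = 17·(17−1) = 272 = 2^4 · 17.
(Z/289Z)^× is cyclic (|G| = 272); a cyclic group of order m has exactly φ(d) elements of each order d | m, and none otherwise.
4 = 2^2 divides 272, and φ(4) = 2.

2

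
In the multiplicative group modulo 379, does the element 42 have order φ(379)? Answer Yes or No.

Yes

φ(379) = 379 − 1 = 378 = 2 · 3^3 · 7.
42 is a primitive root mod 379 iff 42^(φ(379)/q) ≢ 1 for every prime q | φ(379), i.e. q ∈ {2, 3, 7}.
42^189 ≡ 378 (mod 379)  [q = 2: ≢ 1 ✓]
42^126 ≡ 51 (mod 379)  [q = 3: ≢ 1 ✓]
42^54 ≡ 94 (mod 379)  [q = 7: ≢ 1 ✓]
All checks pass, so 42 has order 378 and is a primitive root modulo 379.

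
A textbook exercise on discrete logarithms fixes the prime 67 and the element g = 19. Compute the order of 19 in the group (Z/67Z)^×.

Since 19 ∈ (Z/67Z)^×, its order divides φ(67) = 67 − 1 = 66 = 2 · 3 · 11.
Divisors of 66: 1, 2, 3, 6, 11, 22, 33, 66.
Evaluate successive powers at the divisors of 66:
19^1 ≡ 19 (mod 67)
19^2 ≡ 26 (mod 67)
19^3 ≡ 25 (mod 67)
19^6 ≡ 22 (mod 67)
19^11 ≡ 29 (mod 67)
19^22 ≡ 37 (mod 67)
19^33 ≡ 1 (mod 67) ✓
Therefore the multiplicative order of 19 modulo 67 is 33.

33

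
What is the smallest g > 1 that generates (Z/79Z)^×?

3

φ(79) = 79 − 1 = 78 = 2 · 3 · 13.
g is a primitive root iff g^(78/q) ≢ 1 (mod 79) for each prime q ∈ {2, 3, 13}.
g = 2: 2^39 ≡ 1 — hits 1, so not a primitive root.
g = 3: 3^39 ≡ 78; 3^26 ≡ 23; 3^6 ≡ 18 — none is 1, so 3 is a primitive root.
Hence the least primitive root of 79 is 3.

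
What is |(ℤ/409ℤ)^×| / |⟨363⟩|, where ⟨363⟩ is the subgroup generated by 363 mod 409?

8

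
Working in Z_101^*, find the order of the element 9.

50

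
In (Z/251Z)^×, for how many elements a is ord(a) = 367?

φ(251) = 251 − 1 = 250 = 2 · 5^3.
In a cyclic group of order 250, there are φ(d) elements of order d for each divisor d of 250, and zero for non-divisors.
367 does not divide 250, so no element of (Z/251Z)^× has order 367.

0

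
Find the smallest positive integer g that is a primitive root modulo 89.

φ(89) = 89 − 1 = 88 = 2^3 · 11.
Test candidates g = 2, 3, … against the prime factors q ∈ {2, 11} of φ(89): g is a generator iff g^(88/q) ≢ 1 for every such q.
g = 2: 2^44 ≡ 1 — hits 1, so not a primitive root.
g = 3: 3^44 ≡ 88; 3^8 ≡ 64 — none is 1, so 3 is a primitive root.
So 3 is the smallest generator of (Z/89Z)^×.

3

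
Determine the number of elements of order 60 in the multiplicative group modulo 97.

0

φ(97) = 97 − 1 = 96 = 2^5 · 3.
In a cyclic group of order 96, there are φ(d) elements of order d for each divisor d of 96, and zero for non-divisors.
Since 60 ∤ 96, the count is 0.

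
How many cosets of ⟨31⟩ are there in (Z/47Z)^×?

Since 31 ∈ (Z/47Z)^×, its order divides φ(47) = 47 − 1 = 46 = 2 · 23.
Divisors of 46: 1, 2, 23, 46.
Check 31^d mod 47 for each divisor in increasing order:
31^1 ≡ 31 (mod 47)
31^2 ≡ 21 (mod 47)
31^23 ≡ 46 (mod 47)
31^46 ≡ 1 (mod 47) ✓
So ord_47(31) = 46, hence |⟨31⟩| = 46.
The index is φ(47) / ord(31) = 46 / 46 = 1.

1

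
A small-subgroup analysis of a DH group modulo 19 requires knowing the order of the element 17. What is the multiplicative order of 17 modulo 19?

ord(17) | φ(19) = 19 − 1 = 18 = 2 · 3^2.
Divisors of 18: 1, 2, 3, 6, 9, 18.
Test each divisor d:
17^1 ≡ 17 (mod 19)
17^2 ≡ 4 (mod 19)
17^3 ≡ 11 (mod 19)
17^6 ≡ 7 (mod 19)
17^9 ≡ 1 (mod 19) ✓
Therefore the multiplicative order of 17 modulo 19 is 9.

9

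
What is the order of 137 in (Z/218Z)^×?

54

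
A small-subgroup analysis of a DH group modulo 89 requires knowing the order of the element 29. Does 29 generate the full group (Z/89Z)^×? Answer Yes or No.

Yes

φ(89) = 89 − 1 = 88 = 2^3 · 11.
29 is a primitive root mod 89 iff 29^(φ(89)/q) ≢ 1 for every prime q | φ(89), i.e. q ∈ {2, 11}.
29^44 ≡ 88 (mod 89)  [q = 2: ≢ 1 ✓]
29^8 ≡ 4 (mod 89)  [q = 11: ≢ 1 ✓]
Every test exponent gives a nontrivial residue, hence 29 generates the full group.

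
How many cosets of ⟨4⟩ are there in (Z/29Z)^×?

2

ord(4) | φ(29) = 29 − 1 = 28 = 2^2 · 7.
Divisors of 28: 1, 2, 4, 7, 14, 28.
Check 4^d mod 29 for each divisor in increasing order:
4^1 ≡ 4 (mod 29)
4^2 ≡ 16 (mod 29)
4^4 ≡ 24 (mod 29)
4^7 ≡ 28 (mod 29)
4^14 ≡ 1 (mod 29) ✓
Thus |⟨4⟩| = ord(4) = 14.
The index is φ(29) / ord(4) = 28 / 14 = 2.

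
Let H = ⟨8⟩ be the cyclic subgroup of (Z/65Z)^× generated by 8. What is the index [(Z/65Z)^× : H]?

The order of 8 must divide φ(65) = φ(5·13) = (5−1)·(13−1) = 4·12 = 48 = 2^4 · 3.
Divisors of 48: 1, 2, 3, 4, 6, 8, 12, 16, 24, 48.
Test each divisor d:
8^1 ≡ 8
8^2 ≡ 64
8^3 ≡ 57
8^4 ≡ 1
Thus |⟨8⟩| = ord(8) = 4.
Index = |(Z/65Z)^×| / |⟨8⟩| = 48 / 4 = 12.

12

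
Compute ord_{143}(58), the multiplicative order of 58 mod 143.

60

The order of 58 must divide φ(143) = φ(11·13) = (11−1)·(13−1) = 10·12 = 120 = 2^3 · 3 · 5.
Divisors of 120: 1, 2, 3, 4, 5, 6, 8, 10, 12, 15, 20, 24, 30, 40, 60, 120.
Compute 58^d (mod 143) for the divisors d until we hit 1:
58^1 ≡ 58 (mod 143)
58^2 ≡ 75 (mod 143)
58^3 ≡ 60 (mod 143)
58^4 ≡ 48 (mod 143)
58^5 ≡ 67 (mod 143)
58^6 ≡ 25 (mod 143)
58^8 ≡ 16 (mod 143)
58^10 ≡ 56 (mod 143)
58^12 ≡ 53 (mod 143)
58^15 ≡ 34 (mod 143)
58^20 ≡ 133 (mod 143)
58^24 ≡ 92 (mod 143)
58^30 ≡ 12 (mod 143)
58^40 ≡ 100 (mod 143)
58^60 ≡ 1 (mod 143) ✓
Hence ord(58) = 60.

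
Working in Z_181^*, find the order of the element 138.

18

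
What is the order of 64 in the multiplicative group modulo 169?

By Lagrange's theorem, ord_169(64) divides φ(169) = φ(13^2) = 13·(13−1) = 156 = 2^2 · 3 · 13.
Divisors of 156: 1, 2, 3, 4, 6, 12, 13, 26, 39, 52, 78, 156.
Check 64^d mod 169 for each divisor in increasing order:
64^1 ≡ 64
64^2 ≡ 40
64^3 ≡ 25
64^4 ≡ 79
64^6 ≡ 118
64^12 ≡ 66
64^13 ≡ 168
64^26 ≡ 1
The smallest such exponent is 26, so the order of 64 is 26.

26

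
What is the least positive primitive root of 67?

2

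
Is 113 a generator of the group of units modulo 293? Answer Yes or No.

Yes

φ(293) = 293 − 1 = 292 = 2^2 · 73.
It suffices to check that the order of 113 is not a proper divisor of 292: compute 113^(292/q) for q ∈ {2, 73}.
113^146 ≡ 292 (mod 293)  [q = 2: ≢ 1 ✓]
113^4 ≡ 186 (mod 293)  [q = 73: ≢ 1 ✓]
All checks pass, so 113 has order 292 and is a primitive root modulo 293.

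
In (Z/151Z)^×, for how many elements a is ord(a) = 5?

4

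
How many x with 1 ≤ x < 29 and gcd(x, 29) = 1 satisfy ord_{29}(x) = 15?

φ(29) = 29 − 1 = 28 = 2^2 · 7.
Since (Z/29Z)^× is cyclic of order 28, the number of elements of order d is φ(d) when d | 28 and 0 otherwise.
15 does not divide 28, so no element of (Z/29Z)^× has order 15.

0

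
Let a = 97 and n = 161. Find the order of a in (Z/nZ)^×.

22

ord(97) | φ(161) = φ(7·23) = (7−1)·(23−1) = 6·22 = 132 = 2^2 · 3 · 11.
Divisors of 132: 1, 2, 3, 4, 6, 11, 12, 22, 33, 44, 66, 132.
Check 97^d mod 161 for each divisor in increasing order:
97^1 ≡ 97
97^2 ≡ 71
97^3 ≡ 125
97^4 ≡ 50
97^6 ≡ 8
97^11 ≡ 160
97^12 ≡ 64
97^22 ≡ 1
Hence ord(97) = 22.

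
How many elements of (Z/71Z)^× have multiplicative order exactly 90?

φ(71) = 71 − 1 = 70 = 2 · 5 · 7.
Since (Z/71Z)^× is cyclic of order 70, the number of elements of order d is φ(d) when d | 70 and 0 otherwise.
Since 90 ∤ 70, the count is 0.

0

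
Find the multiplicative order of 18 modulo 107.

106

The order of 18 must divide φ(107) = 107 − 1 = 106 = 2 · 53.
Divisors of 106: 1, 2, 53, 106.
Check 18^d mod 107 for each divisor in increasing order:
18^1 ≡ 18 (mod 107)
18^2 ≡ 3 (mod 107)
18^53 ≡ 106 (mod 107)
18^106 ≡ 1 (mod 107) ✓
The smallest such exponent is 106, so the order of 18 is 106.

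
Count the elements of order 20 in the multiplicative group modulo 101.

φ(101) = 101 − 1 = 100 = 2^2 · 5^2.
Since (Z/101Z)^× is cyclic of order 100, the number of elements of order d is φ(d) when d | 100 and 0 otherwise.
20 = 2^2 · 5 divides 100, and φ(20) = 8.

8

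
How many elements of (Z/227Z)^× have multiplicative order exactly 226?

φ(227) = 227 − 1 = 226 = 2 · 113.
In a cyclic group of order 226, there are φ(d) elements of order d for each divisor d of 226, and zero for non-divisors.
226 = 2 · 113 divides 226, and φ(226) = 112.

112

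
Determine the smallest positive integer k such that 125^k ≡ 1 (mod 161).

22

The order of 125 must divide φ(161) = φ(7·23) = (7−1)·(23−1) = 6·22 = 132 = 2^2 · 3 · 11.
Divisors of 132: 1, 2, 3, 4, 6, 11, 12, 22, 33, 44, 66, 132.
Compute 125^d (mod 161) for the divisors d until we hit 1:
125^1 ≡ 125
125^2 ≡ 8
125^3 ≡ 34
125^4 ≡ 64
125^6 ≡ 29
125^11 ≡ 160
125^12 ≡ 36
125^22 ≡ 1
Therefore the multiplicative order of 125 modulo 161 is 22.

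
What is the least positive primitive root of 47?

φ(47) = 47 − 1 = 46 = 2 · 23.
Test candidates g = 2, 3, … against the prime factors q ∈ {2, 23} of φ(47): g is a generator iff g^(46/q) ≢ 1 for every such q.
g = 2: 2^23 ≡ 1 — hits 1, so not a primitive root.
g = 3: 3^23 ≡ 1 — hits 1, so not a primitive root.
g = 4: 4^23 ≡ 1 — hits 1, so not a primitive root.
g = 5: 5^23 ≡ 46; 5^2 ≡ 25 — none is 1, so 5 is a primitive root.
The smallest primitive root modulo 47 is 5.

5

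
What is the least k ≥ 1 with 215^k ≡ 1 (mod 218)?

By Lagrange's theorem, ord_218(215) divides φ(218) = φ(2)·φ(109) = 1·108 = 108 = 2^2 · 3^3.
Divisors of 108: 1, 2, 3, 4, 6, 9, 12, 18, 27, 36, 54, 108.
Test each divisor d:
215^1 ≡ 215 (mod 218)
215^2 ≡ 9 (mod 218)
215^3 ≡ 191 (mod 218)
215^4 ≡ 81 (mod 218)
215^6 ≡ 75 (mod 218)
215^9 ≡ 155 (mod 218)
215^12 ≡ 175 (mod 218)
215^18 ≡ 45 (mod 218)
215^27 ≡ 217 (mod 218)
215^36 ≡ 63 (mod 218)
215^54 ≡ 1 (mod 218) ✓
Hence ord(215) = 54.

54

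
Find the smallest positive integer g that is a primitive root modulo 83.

2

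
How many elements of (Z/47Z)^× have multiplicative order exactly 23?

22

φ(47) = 47 − 1 = 46 = 2 · 23.
Since (Z/47Z)^× is cyclic of order 46, the number of elements of order d is φ(d) when d | 46 and 0 otherwise.
23 | 46, and φ(23) = 23 − 1 = 22.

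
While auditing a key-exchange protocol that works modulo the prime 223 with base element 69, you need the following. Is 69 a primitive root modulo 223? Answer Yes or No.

No

φ(223) = 223 − 1 = 222 = 2 · 3 · 37.
It suffices to check that the order of 69 is not a proper divisor of 222: compute 69^(222/q) for q ∈ {2, 3, 37}.
69^111 ≡ 1 (mod 223)  [q = 2: ≡ 1 ✗]
69^74 ≡ 39 (mod 223)  [q = 3: ≢ 1 ✓]
69^6 ≡ 8 (mod 223)  [q = 37: ≢ 1 ✓]
69^111 ≡ 1 shows ord(69) | 111, strictly less than φ(223); not a primitive root.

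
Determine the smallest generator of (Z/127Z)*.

3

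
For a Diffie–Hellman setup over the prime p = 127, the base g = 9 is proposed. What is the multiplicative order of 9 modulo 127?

63

Since 9 ∈ (Z/127Z)^×, its order divides φ(127) = 127 − 1 = 126 = 2 · 3^2 · 7.
Divisors of 126: 1, 2, 3, 6, 7, 9, 14, 18, 21, 42, 63, 126.
Test each divisor d:
9^1 ≡ 9 (mod 127)
9^2 ≡ 81 (mod 127)
9^3 ≡ 94 (mod 127)
9^6 ≡ 73 (mod 127)
9^7 ≡ 22 (mod 127)
9^9 ≡ 4 (mod 127)
9^14 ≡ 103 (mod 127)
9^18 ≡ 16 (mod 127)
9^21 ≡ 107 (mod 127)
9^42 ≡ 19 (mod 127)
9^63 ≡ 1 (mod 127) ✓
The smallest such exponent is 63, so the order of 9 is 63.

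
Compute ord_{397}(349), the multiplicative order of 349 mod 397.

ord(349) | φ(397) = 397 − 1 = 396 = 2^2 · 3^2 · 11.
Divisors of 396: 1, 2, 3, 4, 6, 9, 11, 12, 18, 22, 33, 36, 44, 66, 99, 132, 198, 396.
Evaluate successive powers at the divisors of 396:
349^1 ≡ 349 (mod 397)
349^2 ≡ 319 (mod 397)
349^3 ≡ 171 (mod 397)
349^4 ≡ 129 (mod 397)
349^6 ≡ 260 (mod 397)
349^9 ≡ 393 (mod 397)
349^11 ≡ 312 (mod 397)
349^12 ≡ 110 (mod 397)
349^18 ≡ 16 (mod 397)
349^22 ≡ 79 (mod 397)
349^33 ≡ 34 (mod 397)
349^36 ≡ 256 (mod 397)
349^44 ≡ 286 (mod 397)
349^66 ≡ 362 (mod 397)
349^99 ≡ 1 (mod 397) ✓
So ord_397(349) = 99.

99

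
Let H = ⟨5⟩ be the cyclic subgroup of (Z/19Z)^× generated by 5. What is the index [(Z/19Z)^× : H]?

2

Since 5 ∈ (Z/19Z)^×, its order divides φ(19) = 19 − 1 = 18 = 2 · 3^2.
Divisors of 18: 1, 2, 3, 6, 9, 18.
Compute 5^d (mod 19) for the divisors d until we hit 1:
5^1 ≡ 5
5^2 ≡ 6
5^3 ≡ 11
5^6 ≡ 7
5^9 ≡ 1
The order of 5 is 9, so the subgroup it generates has 9 elements.
[(Z/19Z)^× : ⟨5⟩] = 18/9 = 2.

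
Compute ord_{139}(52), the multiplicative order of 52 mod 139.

Since 52 ∈ (Z/139Z)^×, its order divides φ(139) = 139 − 1 = 138 = 2 · 3 · 23.
Divisors of 138: 1, 2, 3, 6, 23, 46, 69, 138.
Evaluate successive powers at the divisors of 138:
52^1 ≡ 52 (mod 139)
52^2 ≡ 63 (mod 139)
52^3 ≡ 79 (mod 139)
52^6 ≡ 125 (mod 139)
52^23 ≡ 1 (mod 139) ✓
Therefore the multiplicative order of 52 modulo 139 is 23.

23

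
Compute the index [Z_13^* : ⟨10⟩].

The order of 10 must divide φ(13) = 13 − 1 = 12 = 2^2 · 3.
Divisors of 12: 1, 2, 3, 4, 6, 12.
Check 10^d mod 13 for each divisor in increasing order:
10^1 ≡ 10
10^2 ≡ 9
10^3 ≡ 12
10^4 ≡ 3
10^6 ≡ 1
The order of 10 is 6, so the subgroup it generates has 6 elements.
The index is φ(13) / ord(10) = 12 / 6 = 2.

2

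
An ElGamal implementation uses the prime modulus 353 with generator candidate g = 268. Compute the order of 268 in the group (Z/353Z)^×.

ord(268) | φ(353) = 353 − 1 = 352 = 2^5 · 11.
Divisors of 352: 1, 2, 4, 8, 11, 16, 22, 32, 44, 88, 176, 352.
Check 268^d mod 353 for each divisor in increasing order:
268^1 ≡ 268
268^2 ≡ 165
268^4 ≡ 44
268^8 ≡ 171
268^11 ≡ 7
268^16 ≡ 295
268^22 ≡ 49
268^32 ≡ 187
268^44 ≡ 283
268^88 ≡ 311
268^176 ≡ 352
268^352 ≡ 1
Therefore the multiplicative order of 268 modulo 353 is 352.

352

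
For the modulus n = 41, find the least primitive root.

6

φ(41) = 41 − 1 = 40 = 2^3 · 5.
g is a primitive root iff g^(40/q) ≢ 1 (mod 41) for each prime q ∈ {2, 5}.
g = 2: 2^20 ≡ 1 — hits 1, so not a primitive root.
g = 3: 3^20 ≡ 40; 3^8 ≡ 1 — hits 1, so not a primitive root.
g = 4: 4^20 ≡ 1 — hits 1, so not a primitive root.
g = 5: 5^20 ≡ 1 — hits 1, so not a primitive root.
g = 6: 6^20 ≡ 40; 6^8 ≡ 10 — none is 1, so 6 is a primitive root.
So 6 is the smallest generator of (Z/41Z)^×.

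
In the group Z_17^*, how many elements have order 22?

φ(17) = 17 − 1 = 16 = 2^4.
Since (Z/17Z)^× is cyclic of order 16, the number of elements of order d is φ(d) when d | 16 and 0 otherwise.
22 does not divide 16, so no element of (Z/17Z)^× has order 22.

0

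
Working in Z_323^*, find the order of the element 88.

48

ord(88) | φ(323) = φ(17·19) = (17−1)·(19−1) = 16·18 = 288 = 2^5 · 3^2.
Divisors of 288: 1, 2, 3, 4, 6, 8, 9, 12, 16, 18, 24, 32, 36, 48, 72, 96, 144, 288.
Test each divisor d:
88^1 ≡ 88
88^2 ≡ 315
88^3 ≡ 265
88^4 ≡ 64
88^6 ≡ 134
88^8 ≡ 220
88^9 ≡ 303
88^12 ≡ 191
88^16 ≡ 273
88^18 ≡ 77
88^24 ≡ 305
88^32 ≡ 239
88^36 ≡ 115
88^48 ≡ 1
Hence ord(88) = 48.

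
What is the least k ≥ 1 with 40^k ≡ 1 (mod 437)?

198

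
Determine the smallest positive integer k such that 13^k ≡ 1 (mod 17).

4

Since 13 ∈ (Z/17Z)^×, its order divides φ(17) = 17 − 1 = 16 = 2^4.
Divisors of 16: 1, 2, 4, 8, 16.
Test each divisor d:
13^1 ≡ 13 (mod 17)
13^2 ≡ 16 (mod 17)
13^4 ≡ 1 (mod 17) ✓
So ord_17(13) = 4.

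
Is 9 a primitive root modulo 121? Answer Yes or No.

No

φ(121) = φ(11^2) = 11·(11−1) = 110 = 2 · 5 · 11.
It suffices to check that the order of 9 is not a proper divisor of 110: compute 9^(110/q) for q ∈ {2, 5, 11}.
9^55 ≡ 1 (mod 121)  [q = 2: ≡ 1 ✗]
9^22 ≡ 81 (mod 121)  [q = 5: ≢ 1 ✓]
9^10 ≡ 1 (mod 121)  [q = 11: ≡ 1 ✗]
The check at q = 2 fails, so 9 generates a proper subgroup.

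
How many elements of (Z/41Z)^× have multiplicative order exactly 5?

4

φ(41) = 41 − 1 = 40 = 2^3 · 5.
In a cyclic group of order 40, there are φ(d) elements of order d for each divisor d of 40, and zero for non-divisors.
5 | 40, and φ(5) = 5 − 1 = 4.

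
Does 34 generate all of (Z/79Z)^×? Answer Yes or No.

Yes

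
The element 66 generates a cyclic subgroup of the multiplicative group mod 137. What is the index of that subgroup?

ord(66) | φ(137) = 137 − 1 = 136 = 2^3 · 17.
Divisors of 136: 1, 2, 4, 8, 17, 34, 68, 136.
Evaluate successive powers at the divisors of 136:
66^1 ≡ 66
66^2 ≡ 109
66^4 ≡ 99
66^8 ≡ 74
66^17 ≡ 10
66^34 ≡ 100
66^68 ≡ 136
66^136 ≡ 1
Thus |⟨66⟩| = ord(66) = 136.
[(Z/137Z)^× : ⟨66⟩] = 136/136 = 1.

1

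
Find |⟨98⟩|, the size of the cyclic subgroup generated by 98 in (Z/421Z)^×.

Since 98 ∈ (Z/421Z)^×, its order divides φ(421) = 421 − 1 = 420 = 2^2 · 3 · 5 · 7.
Divisors of 420: 1, 2, 3, 4, 5, 6, 7, 10, 12, 14, 15, 20, 21, 28, 30, 35, 42, 60, 70, 84, 105, 140, 210, 420.
Evaluate successive powers at the divisors of 420:
98^1 ≡ 98 (mod 421)
98^2 ≡ 342 (mod 421)
98^3 ≡ 257 (mod 421)
98^4 ≡ 347 (mod 421)
98^5 ≡ 326 (mod 421)
98^6 ≡ 373 (mod 421)
98^7 ≡ 348 (mod 421)
98^10 ≡ 184 (mod 421)
98^12 ≡ 199 (mod 421)
98^14 ≡ 277 (mod 421)
98^15 ≡ 202 (mod 421)
98^20 ≡ 176 (mod 421)
98^21 ≡ 408 (mod 421)
98^28 ≡ 107 (mod 421)
98^30 ≡ 388 (mod 421)
98^35 ≡ 188 (mod 421)
98^42 ≡ 169 (mod 421)
98^60 ≡ 247 (mod 421)
98^70 ≡ 401 (mod 421)
98^84 ≡ 354 (mod 421)
98^105 ≡ 29 (mod 421)
98^140 ≡ 400 (mod 421)
98^210 ≡ 420 (mod 421)
98^420 ≡ 1 (mod 421) ✓
Therefore the multiplicative order of 98 modulo 421 is 420.

420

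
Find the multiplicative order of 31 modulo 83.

The order of 31 must divide φ(83) = 83 − 1 = 82 = 2 · 41.
Divisors of 82: 1, 2, 41, 82.
Evaluate successive powers at the divisors of 82:
31^1 ≡ 31 (mod 83)
31^2 ≡ 48 (mod 83)
31^41 ≡ 1 (mod 83) ✓
So ord_83(31) = 41.

41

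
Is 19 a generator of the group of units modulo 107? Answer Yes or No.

No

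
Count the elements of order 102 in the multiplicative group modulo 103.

φ(103) = 103 − 1 = 102 = 2 · 3 · 17.
Since (Z/103Z)^× is cyclic of order 102, the number of elements of order d is φ(d) when d | 102 and 0 otherwise.
102 = 2 · 3 · 17 divides 102, and φ(102) = 32.

32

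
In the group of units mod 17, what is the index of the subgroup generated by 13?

4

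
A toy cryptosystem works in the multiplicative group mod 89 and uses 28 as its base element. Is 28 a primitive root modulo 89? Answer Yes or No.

φ(89) = 89 − 1 = 88 = 2^3 · 11.
An element g generates (Z/89Z)^× iff g^(88/q) ≢ 1 (mod 89) for each prime q ∈ {2, 11}.
28^44 ≡ 88 (mod 89)  [q = 2: ≢ 1 ✓]
28^8 ≡ 39 (mod 89)  [q = 11: ≢ 1 ✓]
Every test exponent gives a nontrivial residue, hence 28 generates the full group.

Yes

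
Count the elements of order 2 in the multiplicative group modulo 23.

1

φ(23) = 23 − 1 = 22 = 2 · 11.
Since (Z/23Z)^× is cyclic of order 22, the number of elements of order d is φ(d) when d | 22 and 0 otherwise.
2 | 22, and φ(2) = 2 − 1 = 1.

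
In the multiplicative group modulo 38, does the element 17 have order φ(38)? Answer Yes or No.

No

φ(38) = φ(2)·φ(19) = 1·18 = 18 = 2 · 3^2.
17 is a primitive root mod 38 iff 17^(φ(38)/q) ≢ 1 for every prime q | φ(38), i.e. q ∈ {2, 3}.
17^9 ≡ 1 (mod 38)  [q = 2: ≡ 1 ✗]
17^6 ≡ 7 (mod 38)  [q = 3: ≢ 1 ✓]
17^9 ≡ 1 shows ord(17) | 9, strictly less than φ(38); not a primitive root.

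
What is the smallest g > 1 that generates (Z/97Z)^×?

φ(97) = 97 − 1 = 96 = 2^5 · 3.
Test candidates g = 2, 3, … against the prime factors q ∈ {2, 3} of φ(97): g is a generator iff g^(96/q) ≢ 1 for every such q.
g = 2: 2^48 ≡ 1 — hits 1, so not a primitive root.
g = 3: 3^48 ≡ 1 — hits 1, so not a primitive root.
g = 4: 4^48 ≡ 1 — hits 1, so not a primitive root.
g = 5: 5^48 ≡ 96; 5^32 ≡ 35 — none is 1, so 5 is a primitive root.
So 5 is the smallest generator of (Z/97Z)^×.

5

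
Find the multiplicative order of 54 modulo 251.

Since 54 ∈ (Z/251Z)^×, its order divides φ(251) = 251 − 1 = 250 = 2 · 5^3.
Divisors of 250: 1, 2, 5, 10, 25, 50, 125, 250.
Check 54^d mod 251 for each divisor in increasing order:
54^1 ≡ 54 (mod 251)
54^2 ≡ 155 (mod 251)
54^5 ≡ 182 (mod 251)
54^10 ≡ 243 (mod 251)
54^25 ≡ 102 (mod 251)
54^50 ≡ 113 (mod 251)
54^125 ≡ 250 (mod 251)
54^250 ≡ 1 (mod 251) ✓
So ord_251(54) = 250.

250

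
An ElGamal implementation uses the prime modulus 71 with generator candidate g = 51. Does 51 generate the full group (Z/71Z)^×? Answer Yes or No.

φ(71) = 71 − 1 = 70 = 2 · 5 · 7.
It suffices to check that the order of 51 is not a proper divisor of 70: compute 51^(70/q) for q ∈ {2, 5, 7}.
51^35 ≡ 70 (mod 71)  [q = 2: ≢ 1 ✓]
51^14 ≡ 1 (mod 71)  [q = 5: ≡ 1 ✗]
51^10 ≡ 48 (mod 71)  [q = 7: ≢ 1 ✓]
Since 51^14 ≡ 1, the order of 51 divides 14 < 70, so 51 is not a primitive root.

No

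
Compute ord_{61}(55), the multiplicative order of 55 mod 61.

By Lagrange's theorem, ord_61(55) divides φ(61) = 61 − 1 = 60 = 2^2 · 3 · 5.
Divisors of 60: 1, 2, 3, 4, 5, 6, 10, 12, 15, 20, 30, 60.
Check 55^d mod 61 for each divisor in increasing order:
55^1 ≡ 55 (mod 61)
55^2 ≡ 36 (mod 61)
55^3 ≡ 28 (mod 61)
55^4 ≡ 15 (mod 61)
55^5 ≡ 32 (mod 61)
55^6 ≡ 52 (mod 61)
55^10 ≡ 48 (mod 61)
55^12 ≡ 20 (mod 61)
55^15 ≡ 11 (mod 61)
55^20 ≡ 47 (mod 61)
55^30 ≡ 60 (mod 61)
55^60 ≡ 1 (mod 61) ✓
Therefore the multiplicative order of 55 modulo 61 is 60.

60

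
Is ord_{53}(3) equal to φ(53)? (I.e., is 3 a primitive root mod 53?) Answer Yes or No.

Yes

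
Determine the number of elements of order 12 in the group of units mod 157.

4

φ(157) = 157 − 1 = 156 = 2^2 · 3 · 13.
(Z/157Z)^× is cyclic (|G| = 156); a cyclic group of order m has exactly φ(d) elements of each order d | m, and none otherwise.
12 = 2^2 · 3 divides 156, and φ(12) = 4.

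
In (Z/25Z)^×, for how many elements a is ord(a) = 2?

1

φ(25) = φ(5^2) = 5·(5−1) = 20 = 2^2 · 5.
Since (Z/25Z)^× is cyclic of order 20, the number of elements of order d is φ(d) when d | 20 and 0 otherwise.
2 | 20, and φ(2) = 2 − 1 = 1.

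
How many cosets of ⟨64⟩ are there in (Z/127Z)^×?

18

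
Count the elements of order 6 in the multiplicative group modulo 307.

φ(307) = 307 − 1 = 306 = 2 · 3^2 · 17.
In a cyclic group of order 306, there are φ(d) elements of order d for each divisor d of 306, and zero for non-divisors.
6 = 2 · 3 divides 306, and φ(6) = 2.

2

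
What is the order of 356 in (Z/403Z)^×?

The order of 356 must divide φ(403) = φ(13·31) = (13−1)·(31−1) = 12·30 = 360 = 2^3 · 3^2 · 5.
Divisors of 360: 1, 2, 3, 4, 5, 6, 8, 9, 10, 12, 15, 18, 20, 24, 30, 36, 40, 45, 60, 72, 90, 120, 180, 360.
Check 356^d mod 403 for each divisor in increasing order:
356^1 ≡ 356 (mod 403)
356^2 ≡ 194 (mod 403)
356^3 ≡ 151 (mod 403)
356^4 ≡ 157 (mod 403)
356^5 ≡ 278 (mod 403)
356^6 ≡ 233 (mod 403)
356^8 ≡ 66 (mod 403)
356^9 ≡ 122 (mod 403)
356^10 ≡ 311 (mod 403)
356^12 ≡ 287 (mod 403)
356^15 ≡ 216 (mod 403)
356^18 ≡ 376 (mod 403)
356^20 ≡ 1 (mod 403) ✓
Therefore the multiplicative order of 356 modulo 403 is 20.

20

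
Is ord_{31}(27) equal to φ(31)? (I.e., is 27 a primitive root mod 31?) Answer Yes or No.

φ(31) = 31 − 1 = 30 = 2 · 3 · 5.
27 is a primitive root mod 31 iff 27^(φ(31)/q) ≢ 1 for every prime q | φ(31), i.e. q ∈ {2, 3, 5}.
27^15 ≡ 30 (mod 31)  [q = 2: ≢ 1 ✓]
27^10 ≡ 1 (mod 31)  [q = 3: ≡ 1 ✗]
27^6 ≡ 4 (mod 31)  [q = 5: ≢ 1 ✓]
27^10 ≡ 1 shows ord(27) | 10, strictly less than φ(31); not a primitive root.

No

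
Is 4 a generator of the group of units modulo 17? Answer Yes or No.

No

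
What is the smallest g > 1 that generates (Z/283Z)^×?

φ(283) = 283 − 1 = 282 = 2 · 3 · 47.
Test candidates g = 2, 3, … against the prime factors q ∈ {2, 3, 47} of φ(283): g is a generator iff g^(282/q) ≢ 1 for every such q.
g = 2: 2^141 ≡ 282; 2^94 ≡ 1 — hits 1, so not a primitive root.
g = 3: 3^141 ≡ 282; 3^94 ≡ 238; 3^6 ≡ 163 — none is 1, so 3 is a primitive root.
The smallest primitive root modulo 283 is 3.

3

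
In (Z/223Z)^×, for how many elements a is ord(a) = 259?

0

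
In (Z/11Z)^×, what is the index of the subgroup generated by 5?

2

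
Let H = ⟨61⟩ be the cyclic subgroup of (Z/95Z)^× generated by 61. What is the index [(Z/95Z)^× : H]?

8

ord(61) | φ(95) = φ(5·19) = (5−1)·(19−1) = 4·18 = 72 = 2^3 · 3^2.
Divisors of 72: 1, 2, 3, 4, 6, 8, 9, 12, 18, 24, 36, 72.
Test each divisor d:
61^1 ≡ 61
61^2 ≡ 16
61^3 ≡ 26
61^4 ≡ 66
61^6 ≡ 11
61^8 ≡ 81
61^9 ≡ 1
The order of 61 is 9, so the subgroup it generates has 9 elements.
Index = |(Z/95Z)^×| / |⟨61⟩| = 72 / 9 = 8.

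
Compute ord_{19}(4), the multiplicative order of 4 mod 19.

9

By Lagrange's theorem, ord_19(4) divides φ(19) = 19 − 1 = 18 = 2 · 3^2.
Divisors of 18: 1, 2, 3, 6, 9, 18.
Test each divisor d:
4^1 ≡ 4
4^2 ≡ 16
4^3 ≡ 7
4^6 ≡ 11
4^9 ≡ 1
Therefore the multiplicative order of 4 modulo 19 is 9.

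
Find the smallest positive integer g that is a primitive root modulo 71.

7

φ(71) = 71 − 1 = 70 = 2 · 5 · 7.
g is a primitive root iff g^(70/q) ≢ 1 (mod 71) for each prime q ∈ {2, 5, 7}.
g = 2: 2^35 ≡ 1 — hits 1, so not a primitive root.
g = 3: 3^35 ≡ 1 — hits 1, so not a primitive root.
g = 4: 4^35 ≡ 1 — hits 1, so not a primitive root.
g = 5: 5^35 ≡ 1 — hits 1, so not a primitive root.
g = 6: 6^35 ≡ 1 — hits 1, so not a primitive root.
g = 7: 7^35 ≡ 70; 7^14 ≡ 54; 7^10 ≡ 45 — none is 1, so 7 is a primitive root.
The smallest primitive root modulo 71 is 7.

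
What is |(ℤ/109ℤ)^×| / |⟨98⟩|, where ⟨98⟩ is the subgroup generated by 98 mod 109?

By Lagrange's theorem, ord_109(98) divides φ(109) = 109 − 1 = 108 = 2^2 · 3^3.
Divisors of 108: 1, 2, 3, 4, 6, 9, 12, 18, 27, 36, 54, 108.
Evaluate successive powers at the divisors of 108:
98^1 ≡ 98
98^2 ≡ 12
98^3 ≡ 86
98^4 ≡ 35
98^6 ≡ 93
98^9 ≡ 41
98^12 ≡ 38
98^18 ≡ 46
98^27 ≡ 33
98^36 ≡ 45
98^54 ≡ 108
98^108 ≡ 1
Thus |⟨98⟩| = ord(98) = 108.
Index = |(Z/109Z)^×| / |⟨98⟩| = 108 / 108 = 1.

1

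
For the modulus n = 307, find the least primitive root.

5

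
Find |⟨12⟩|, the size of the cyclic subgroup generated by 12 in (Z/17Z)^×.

The order of 12 must divide φ(17) = 17 − 1 = 16 = 2^4.
Divisors of 16: 1, 2, 4, 8, 16.
Evaluate successive powers at the divisors of 16:
12^1 ≡ 12 (mod 17)
12^2 ≡ 8 (mod 17)
12^4 ≡ 13 (mod 17)
12^8 ≡ 16 (mod 17)
12^16 ≡ 1 (mod 17) ✓
So ord_17(12) = 16.

16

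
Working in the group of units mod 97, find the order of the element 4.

24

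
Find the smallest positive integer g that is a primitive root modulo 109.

6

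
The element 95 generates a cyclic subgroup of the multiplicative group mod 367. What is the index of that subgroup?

Since 95 ∈ (Z/367Z)^×, its order divides φ(367) = 367 − 1 = 366 = 2 · 3 · 61.
Divisors of 366: 1, 2, 3, 6, 61, 122, 183, 366.
Test each divisor d:
95^1 ≡ 95
95^2 ≡ 217
95^3 ≡ 63
95^6 ≡ 299
95^61 ≡ 283
95^122 ≡ 83
95^183 ≡ 1
The order of 95 is 183, so the subgroup it generates has 183 elements.
The index is φ(367) / ord(95) = 366 / 183 = 2.

2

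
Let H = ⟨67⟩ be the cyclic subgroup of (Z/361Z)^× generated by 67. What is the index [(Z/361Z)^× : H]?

1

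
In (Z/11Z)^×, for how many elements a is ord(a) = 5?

4

φ(11) = 11 − 1 = 10 = 2 · 5.
Since (Z/11Z)^× is cyclic of order 10, the number of elements of order d is φ(d) when d | 10 and 0 otherwise.
5 | 10, and φ(5) = 5 − 1 = 4.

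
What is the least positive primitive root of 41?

6

φ(41) = 41 − 1 = 40 = 2^3 · 5.
Test candidates g = 2, 3, … against the prime factors q ∈ {2, 5} of φ(41): g is a generator iff g^(40/q) ≢ 1 for every such q.
g = 2: 2^20 ≡ 1 — hits 1, so not a primitive root.
g = 3: 3^20 ≡ 40; 3^8 ≡ 1 — hits 1, so not a primitive root.
g = 4: 4^20 ≡ 1 — hits 1, so not a primitive root.
g = 5: 5^20 ≡ 1 — hits 1, so not a primitive root.
g = 6: 6^20 ≡ 40; 6^8 ≡ 10 — none is 1, so 6 is a primitive root.
Hence the least primitive root of 41 is 6.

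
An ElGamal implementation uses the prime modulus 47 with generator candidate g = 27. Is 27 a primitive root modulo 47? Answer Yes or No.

φ(47) = 47 − 1 = 46 = 2 · 23.
An element g generates (Z/47Z)^× iff g^(46/q) ≢ 1 (mod 47) for each prime q ∈ {2, 23}.
27^23 ≡ 1 (mod 47)  [q = 2: ≡ 1 ✗]
27^2 ≡ 24 (mod 47)  [q = 23: ≢ 1 ✓]
Since 27^23 ≡ 1, the order of 27 divides 23 < 46, so 27 is not a primitive root.

No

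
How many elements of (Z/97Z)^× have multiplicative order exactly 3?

φ(97) = 97 − 1 = 96 = 2^5 · 3.
In a cyclic group of order 96, there are φ(d) elements of order d for each divisor d of 96, and zero for non-divisors.
3 | 96, and φ(3) = 3 − 1 = 2.

2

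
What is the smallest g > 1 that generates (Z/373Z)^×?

2

φ(373) = 373 − 1 = 372 = 2^2 · 3 · 31.
Test candidates g = 2, 3, … against the prime factors q ∈ {2, 3, 31} of φ(373): g is a generator iff g^(372/q) ≢ 1 for every such q.
g = 2: 2^186 ≡ 372; 2^124 ≡ 284; 2^12 ≡ 366 — none is 1, so 2 is a primitive root.
The smallest primitive root modulo 373 is 2.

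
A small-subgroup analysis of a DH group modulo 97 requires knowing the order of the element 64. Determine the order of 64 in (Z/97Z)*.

8

By Lagrange's theorem, ord_97(64) divides φ(97) = 97 − 1 = 96 = 2^5 · 3.
Divisors of 96: 1, 2, 3, 4, 6, 8, 12, 16, 24, 32, 48, 96.
Evaluate successive powers at the divisors of 96:
64^1 ≡ 64 (mod 97)
64^2 ≡ 22 (mod 97)
64^3 ≡ 50 (mod 97)
64^4 ≡ 96 (mod 97)
64^6 ≡ 75 (mod 97)
64^8 ≡ 1 (mod 97) ✓
So ord_97(64) = 8.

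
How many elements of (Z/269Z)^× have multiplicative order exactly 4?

2

φ(269) = 269 − 1 = 268 = 2^2 · 67.
In a cyclic group of order 268, there are φ(d) elements of order d for each divisor d of 268, and zero for non-divisors.
4 = 2^2 divides 268, and φ(4) = 2.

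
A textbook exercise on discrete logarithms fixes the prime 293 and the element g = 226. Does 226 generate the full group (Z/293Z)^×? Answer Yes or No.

No

φ(293) = 293 − 1 = 292 = 2^2 · 73.
An element g generates (Z/293Z)^× iff g^(292/q) ≢ 1 (mod 293) for each prime q ∈ {2, 73}.
226^146 ≡ 1 (mod 293)  [q = 2: ≡ 1 ✗]
226^4 ≡ 46 (mod 293)  [q = 73: ≢ 1 ✓]
Since 226^146 ≡ 1, the order of 226 divides 146 < 292, so 226 is not a primitive root.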